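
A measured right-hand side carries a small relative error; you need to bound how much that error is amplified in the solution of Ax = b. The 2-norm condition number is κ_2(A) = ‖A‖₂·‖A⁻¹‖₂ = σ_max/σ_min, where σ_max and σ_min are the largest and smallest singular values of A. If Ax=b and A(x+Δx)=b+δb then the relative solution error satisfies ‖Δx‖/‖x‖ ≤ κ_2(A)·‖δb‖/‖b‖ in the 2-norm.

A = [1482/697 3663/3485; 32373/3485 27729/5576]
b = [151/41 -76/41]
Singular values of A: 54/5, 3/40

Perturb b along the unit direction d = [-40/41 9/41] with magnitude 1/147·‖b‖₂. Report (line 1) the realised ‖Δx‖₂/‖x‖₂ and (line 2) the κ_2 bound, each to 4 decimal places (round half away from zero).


largest singular value 54/5, smallest 3/40
condition number: (54/5) ÷ (3/40) = 144.0000
bound on ‖Δx‖/‖x‖: κ·ε = 144.0000·1/147 = 0.9796
solve Ax = b  →  x = [25.0163 -47.1024]
2-norm of b is 4.1231; of x, 53.3334
δb = ε·‖b‖·d = [-0.0274 0.0062]; solving A·Δx = δb gives ‖Δx‖ = 0.3740
dividing the unrounded norms, ‖Δx‖/‖x‖ = 0.0070
tightness: 0.0070 against a bound of 0.9796 (unrounded ratio ≈ 0.0072)

0.0070
0.9796


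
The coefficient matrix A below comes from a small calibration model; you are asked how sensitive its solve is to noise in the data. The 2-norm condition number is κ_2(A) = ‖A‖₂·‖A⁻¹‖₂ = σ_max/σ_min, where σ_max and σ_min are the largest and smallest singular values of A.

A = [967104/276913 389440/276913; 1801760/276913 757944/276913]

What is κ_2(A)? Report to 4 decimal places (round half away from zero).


156.6250

M = AᵀA = [1113023488/20410117 463737600/20410117; 463737600/20410117 193277248/20410117]. tr(M)=100484672/1570009, det(M)=262144/1570009
eigenvalues of AᵀA: λ = (tr ± √(tr²−4·det))/2 = 64, 4096/1570009
κ_2(A) = √(λ_max/λ_min) = √(64 / (4096/1570009)) = 156.6250


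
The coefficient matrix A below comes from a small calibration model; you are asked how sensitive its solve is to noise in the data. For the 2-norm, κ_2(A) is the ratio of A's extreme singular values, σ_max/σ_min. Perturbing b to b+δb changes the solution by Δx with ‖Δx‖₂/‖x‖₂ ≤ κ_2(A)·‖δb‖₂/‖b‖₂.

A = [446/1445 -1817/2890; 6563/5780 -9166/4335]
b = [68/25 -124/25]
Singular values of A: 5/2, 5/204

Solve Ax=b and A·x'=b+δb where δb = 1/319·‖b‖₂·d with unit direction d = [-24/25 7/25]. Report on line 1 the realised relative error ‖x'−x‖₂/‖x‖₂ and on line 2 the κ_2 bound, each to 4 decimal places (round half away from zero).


σ_max = 5/2, σ_min = 5/204
condition number: (5/2) ÷ (5/204) = 102.0000
perturbation bound = 102.0000·1/319 = 0.3197
solve Ax = b  →  x = [-144.7529 -75.3882]
‖b‖ = 5.6569, ‖x‖ = 163.2078
Δx = A⁻¹·δb where δb = 1/319·5.6569·d; ‖Δx‖ = 0.7235
dividing the unrounded norms, ‖Δx‖/‖x‖ = 0.0044
so the bound overstates the realised error by a factor of ≈ 72.1284 (computed from the unrounded values)

0.0044
0.3197


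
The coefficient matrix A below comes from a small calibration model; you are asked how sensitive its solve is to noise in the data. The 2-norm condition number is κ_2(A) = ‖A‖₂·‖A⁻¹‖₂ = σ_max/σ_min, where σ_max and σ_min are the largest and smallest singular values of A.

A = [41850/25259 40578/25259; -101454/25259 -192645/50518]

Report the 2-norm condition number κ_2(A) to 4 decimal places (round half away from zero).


AᵀA = [71268264/3775249 67872735/3775249; 67872735/3775249 258570369/15100996]; tr = 646425/17956, det = 81/4489
eigenvalues of AᵀA: λ = (tr ± √(tr²−4·det))/2 = 36, 9/17956
so κ_2 = √(36 / (9/17956)) = 268.0000

268.0000


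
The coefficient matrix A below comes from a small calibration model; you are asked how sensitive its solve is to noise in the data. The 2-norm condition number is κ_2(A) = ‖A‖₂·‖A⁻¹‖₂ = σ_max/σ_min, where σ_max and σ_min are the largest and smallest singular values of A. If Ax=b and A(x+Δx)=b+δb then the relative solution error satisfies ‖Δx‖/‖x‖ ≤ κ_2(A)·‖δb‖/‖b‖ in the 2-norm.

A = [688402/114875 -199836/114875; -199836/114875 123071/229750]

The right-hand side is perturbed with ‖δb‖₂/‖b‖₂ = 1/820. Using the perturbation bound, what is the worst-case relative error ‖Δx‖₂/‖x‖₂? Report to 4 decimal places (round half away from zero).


AᵀA = [4110653924/105570125 -1198916082/105570125; -1198916082/105570125 1399073429/422280500]; tr = 142733513/3378244, det = 28561/844561
eigenvalues of AᵀA: λ = (tr ± √(tr²−4·det))/2 = 169/4, 676/844561
κ_2(A) = √(λ_max/λ_min) = √((169/4) / (676/844561)) = 229.7500
bound on ‖Δx‖/‖x‖: κ·ε = 229.7500·1/820 = 0.2802

0.2802


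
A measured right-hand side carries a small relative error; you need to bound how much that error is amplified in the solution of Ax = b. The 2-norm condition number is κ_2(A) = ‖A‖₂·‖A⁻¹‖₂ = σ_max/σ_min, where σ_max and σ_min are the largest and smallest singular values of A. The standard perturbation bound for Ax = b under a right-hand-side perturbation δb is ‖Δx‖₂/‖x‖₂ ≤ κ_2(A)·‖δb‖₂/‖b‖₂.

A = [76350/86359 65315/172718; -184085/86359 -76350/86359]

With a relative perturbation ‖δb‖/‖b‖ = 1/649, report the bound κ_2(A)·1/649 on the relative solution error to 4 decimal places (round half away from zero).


0.3937

form AᵀA = [235009525/44129449 97918875/44129449; 97918875/44129449 163215025/176517796] with trace 6528125/1044484 and determinant 625/1044484
char-poly roots: 25/4 and 25/261121
so κ_2 = √((25/4) / (25/261121)) = 255.5000
bound on ‖Δx‖/‖x‖: κ·ε = 255.5000·1/649 = 0.3937


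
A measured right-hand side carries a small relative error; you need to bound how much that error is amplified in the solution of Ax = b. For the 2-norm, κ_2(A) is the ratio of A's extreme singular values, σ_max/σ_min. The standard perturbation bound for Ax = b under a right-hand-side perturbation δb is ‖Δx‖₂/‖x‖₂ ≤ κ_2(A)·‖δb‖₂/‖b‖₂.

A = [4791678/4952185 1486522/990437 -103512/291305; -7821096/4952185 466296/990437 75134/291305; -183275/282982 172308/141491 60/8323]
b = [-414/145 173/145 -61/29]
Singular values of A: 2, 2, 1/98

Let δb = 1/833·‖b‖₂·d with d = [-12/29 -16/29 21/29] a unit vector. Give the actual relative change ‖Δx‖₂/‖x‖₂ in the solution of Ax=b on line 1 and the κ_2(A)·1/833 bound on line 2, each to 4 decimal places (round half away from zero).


0.0045
0.2353

σ_max = 2, σ_min = 1/98
κ_2(A) = 2 / (1/98) = 196.0000
κ_2(A)·‖δb‖/‖b‖ = 0.2353
solve Ax = b  →  x = [-19.8020 -11.6944 -95.2805]
‖b‖ = 3.7417, ‖x‖ = 98.0166
with δb = [-0.0019 -0.0025 0.0033], A·Δx = δb → ‖Δx‖ = 0.4402
dividing the unrounded norms, ‖Δx‖/‖x‖ = 0.0045
realised/bound (from unrounded values) ≈ 0.0191


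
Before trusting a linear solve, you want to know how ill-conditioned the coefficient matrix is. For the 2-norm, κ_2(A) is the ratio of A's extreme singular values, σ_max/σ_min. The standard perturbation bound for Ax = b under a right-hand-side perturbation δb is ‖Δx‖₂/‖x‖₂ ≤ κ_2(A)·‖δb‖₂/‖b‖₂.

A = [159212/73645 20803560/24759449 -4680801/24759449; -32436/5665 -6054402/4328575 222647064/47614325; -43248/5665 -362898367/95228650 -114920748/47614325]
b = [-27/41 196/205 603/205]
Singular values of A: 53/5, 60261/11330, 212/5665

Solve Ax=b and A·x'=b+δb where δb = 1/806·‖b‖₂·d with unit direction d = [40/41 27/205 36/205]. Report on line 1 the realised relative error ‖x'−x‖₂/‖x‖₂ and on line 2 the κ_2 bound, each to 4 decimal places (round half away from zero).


0.3086
0.3514

σ_max = 53/5, σ_min = 212/5665
condition number: (53/5) ÷ (212/5665) = 283.2500
worst-case relative error ≤ 283.2500 × 1/806 = 0.3514
solve Ax = b  →  x = [-0.2612 -0.1475 -0.1595]
‖b‖ = 3.1623, ‖x‖ = 0.3398
with δb = [0.0038 0.0005 0.0007], A·Δx = δb → ‖Δx‖ = 0.1048
dividing the unrounded norms, ‖Δx‖/‖x‖ = 0.3086
so the bound overstates the realised error by a factor of ≈ 1.1389 (computed from the unrounded values)


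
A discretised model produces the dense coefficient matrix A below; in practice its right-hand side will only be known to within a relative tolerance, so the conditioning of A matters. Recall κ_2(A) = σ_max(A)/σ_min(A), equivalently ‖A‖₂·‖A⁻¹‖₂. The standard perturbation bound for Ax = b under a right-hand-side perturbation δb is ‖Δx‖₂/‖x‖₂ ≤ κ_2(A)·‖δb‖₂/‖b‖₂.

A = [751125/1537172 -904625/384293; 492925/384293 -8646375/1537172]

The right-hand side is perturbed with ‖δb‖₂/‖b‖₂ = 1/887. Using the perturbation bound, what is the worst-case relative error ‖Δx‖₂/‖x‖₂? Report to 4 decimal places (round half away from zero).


AᵀA = [26341950625/13981643536 -7309912500/873852721; -7309912500/873852721 519842265625/13981643536]; tr = 162458125/4158728, det = 9765625/133079296
solving λ² − 162458125/4158728·λ + 9765625/133079296 = 0 gives λ = 625/16, 15625/8317456
κ_2(A) = √(λ_max/λ_min) = √((625/16) / (15625/8317456)) = 144.2000
worst-case relative error ≤ 144.2000 × 1/887 = 0.1626

0.1626


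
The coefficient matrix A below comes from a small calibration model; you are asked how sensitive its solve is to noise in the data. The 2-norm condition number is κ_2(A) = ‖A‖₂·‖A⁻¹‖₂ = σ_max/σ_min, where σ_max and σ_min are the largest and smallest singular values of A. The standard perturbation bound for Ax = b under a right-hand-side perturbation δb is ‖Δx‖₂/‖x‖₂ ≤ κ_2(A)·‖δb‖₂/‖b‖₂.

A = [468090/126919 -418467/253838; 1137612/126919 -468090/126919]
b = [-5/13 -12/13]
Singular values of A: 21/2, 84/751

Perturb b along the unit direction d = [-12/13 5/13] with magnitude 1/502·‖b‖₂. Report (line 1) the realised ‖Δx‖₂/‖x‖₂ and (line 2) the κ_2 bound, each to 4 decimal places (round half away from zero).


0.1870
0.1870

from the listed singular values, σ₁ = 21/2, σ_n = 84/751
condition number: (21/2) ÷ (84/751) = 93.8750
κ_2(A)·‖δb‖/‖b‖ = 0.1870
solve Ax = b  →  x = [-0.0879 0.0366]
‖b‖ = 1.0000, ‖x‖ = 0.0952
Δx = A⁻¹·δb where δb = 1/502·1.0000·d; ‖Δx‖ = 0.0178
relative error = 0.1870
realised/bound = 1 exactly: the bound is attained for this b and d


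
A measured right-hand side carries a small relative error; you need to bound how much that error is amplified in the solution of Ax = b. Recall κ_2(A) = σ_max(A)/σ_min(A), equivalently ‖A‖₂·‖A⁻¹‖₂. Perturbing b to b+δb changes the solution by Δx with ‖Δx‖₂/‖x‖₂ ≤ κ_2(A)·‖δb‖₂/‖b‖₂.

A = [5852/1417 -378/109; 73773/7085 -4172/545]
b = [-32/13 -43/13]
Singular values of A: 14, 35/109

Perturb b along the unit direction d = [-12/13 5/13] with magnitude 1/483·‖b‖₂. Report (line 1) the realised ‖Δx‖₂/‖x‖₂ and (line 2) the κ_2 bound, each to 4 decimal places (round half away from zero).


from the listed singular values, σ₁ = 14, σ_n = 35/109
condition number: 14 ÷ (35/109) = 43.6000
κ_2(A)·‖δb‖/‖b‖ = 0.0903
solve Ax = b  →  x = [1.6400 2.6629]
‖b‖₂ = 4.1231 and ‖x‖₂ = 3.1274
δb = ε·‖b‖·d = [-0.0079 0.0033]; solving A·Δx = δb gives ‖Δx‖ = 0.0266
relative error = 0.0085
tightness: 0.0085 against a bound of 0.0903 (unrounded ratio ≈ 0.0942)

0.0085
0.0903


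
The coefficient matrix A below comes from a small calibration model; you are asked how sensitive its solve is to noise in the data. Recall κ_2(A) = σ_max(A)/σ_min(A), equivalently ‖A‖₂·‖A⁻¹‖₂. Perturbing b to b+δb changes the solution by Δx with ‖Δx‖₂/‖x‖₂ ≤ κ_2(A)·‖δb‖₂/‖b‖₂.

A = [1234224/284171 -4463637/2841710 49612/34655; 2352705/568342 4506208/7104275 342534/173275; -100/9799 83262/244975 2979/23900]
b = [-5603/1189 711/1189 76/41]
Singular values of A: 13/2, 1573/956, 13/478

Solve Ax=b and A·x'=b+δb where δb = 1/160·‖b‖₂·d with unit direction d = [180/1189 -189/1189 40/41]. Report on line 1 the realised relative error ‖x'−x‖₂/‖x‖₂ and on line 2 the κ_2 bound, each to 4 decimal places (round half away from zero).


largest singular value 13/2, smallest 13/478
condition number: (13/2) ÷ (13/478) = 239.0000
worst-case relative error ≤ 239.0000 × 1/160 = 1.4938
solve Ax = b  →  x = [-14.5680 -7.1199 33.0935]
2-norm of b is 5.0990; of x, 36.8524
re-solving with b+δb shifts x by Δx of norm 1.1718
relative error = 0.0318
realised/bound (from unrounded values) ≈ 0.0213

0.0318
1.4938


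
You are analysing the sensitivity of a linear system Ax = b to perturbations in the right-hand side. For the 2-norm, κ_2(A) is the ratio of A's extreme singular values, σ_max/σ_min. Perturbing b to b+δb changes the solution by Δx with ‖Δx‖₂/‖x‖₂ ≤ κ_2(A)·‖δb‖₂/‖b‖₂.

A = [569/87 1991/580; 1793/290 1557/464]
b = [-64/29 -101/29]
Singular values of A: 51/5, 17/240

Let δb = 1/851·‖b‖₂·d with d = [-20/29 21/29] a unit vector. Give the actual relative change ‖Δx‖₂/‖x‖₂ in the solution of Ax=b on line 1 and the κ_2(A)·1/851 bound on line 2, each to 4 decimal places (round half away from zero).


σ_max = 51/5, σ_min = 17/240
κ_2(A) = (51/5) / (17/240) = 144.0000
κ_2(A)·‖δb‖/‖b‖ = 0.1692
solve Ax = b  →  x = [6.2976 -12.6413]
2-norm of b is 4.1231; of x, 14.1231
with δb = [-0.0033 0.0035], A·Δx = δb → ‖Δx‖ = 0.0684
dividing the unrounded norms, ‖Δx‖/‖x‖ = 0.0048
realised/bound (from unrounded values) ≈ 0.0286

0.0048
0.1692


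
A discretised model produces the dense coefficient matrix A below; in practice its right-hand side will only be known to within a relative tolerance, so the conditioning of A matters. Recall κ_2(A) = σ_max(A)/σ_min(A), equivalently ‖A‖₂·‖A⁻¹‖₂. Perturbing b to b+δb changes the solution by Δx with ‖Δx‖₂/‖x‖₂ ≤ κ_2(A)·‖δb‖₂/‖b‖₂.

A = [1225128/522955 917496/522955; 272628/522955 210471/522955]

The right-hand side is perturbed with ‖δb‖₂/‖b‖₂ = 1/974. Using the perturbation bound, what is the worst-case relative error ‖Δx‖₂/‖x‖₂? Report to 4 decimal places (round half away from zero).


0.3274

M = AᵀA = [937099728/162690025 702813996/162690025; 702813996/162690025 527124897/162690025]. tr(M)=58568985/6507601, det(M)=5184/6507601
solving λ² − 58568985/6507601·λ + 5184/6507601 = 0 gives λ = 9, 576/6507601
σ_max=√9=3, σ_min=√(576/6507601)=(24/2551) → κ = 318.8750
perturbation bound = 318.8750·1/974 = 0.3274


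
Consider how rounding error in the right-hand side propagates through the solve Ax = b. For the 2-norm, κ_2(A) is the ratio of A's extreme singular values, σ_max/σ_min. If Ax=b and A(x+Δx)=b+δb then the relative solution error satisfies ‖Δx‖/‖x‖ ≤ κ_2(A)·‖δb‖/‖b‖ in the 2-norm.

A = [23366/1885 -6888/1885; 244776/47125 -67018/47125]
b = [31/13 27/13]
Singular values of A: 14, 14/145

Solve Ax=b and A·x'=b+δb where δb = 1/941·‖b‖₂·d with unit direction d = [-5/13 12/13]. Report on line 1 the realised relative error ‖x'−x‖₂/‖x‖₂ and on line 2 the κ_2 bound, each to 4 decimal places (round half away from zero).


0.0034
0.1541

σ_max = 14, σ_min = 14/145
κ = σ_max/σ_min = 14/(14/145) = 145.0000
perturbation bound = 145.0000·1/941 = 0.1541
solve Ax = b  →  x = [3.1057 9.8829]
‖b‖ = 3.1623, ‖x‖ = 10.3594
Δx = A⁻¹·δb where δb = 1/941·3.1623·d; ‖Δx‖ = 0.0348
dividing the unrounded norms, ‖Δx‖/‖x‖ = 0.0034
tightness: 0.0034 against a bound of 0.1541 (unrounded ratio ≈ 0.0218)


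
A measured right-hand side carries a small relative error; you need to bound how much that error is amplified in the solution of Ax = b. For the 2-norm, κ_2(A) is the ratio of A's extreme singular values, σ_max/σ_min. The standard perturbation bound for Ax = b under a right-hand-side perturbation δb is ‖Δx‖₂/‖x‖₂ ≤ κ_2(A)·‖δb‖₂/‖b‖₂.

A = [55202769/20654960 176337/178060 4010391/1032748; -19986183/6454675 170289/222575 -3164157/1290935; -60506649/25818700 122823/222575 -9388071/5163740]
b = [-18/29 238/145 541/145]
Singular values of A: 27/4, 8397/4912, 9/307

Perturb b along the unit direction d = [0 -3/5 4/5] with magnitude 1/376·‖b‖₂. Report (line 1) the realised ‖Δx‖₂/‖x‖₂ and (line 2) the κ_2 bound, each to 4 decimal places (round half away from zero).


0.0055
0.6124

from the listed singular values, σ₁ = 27/4, σ_n = 9/307
κ_2(A) = (27/4) / (9/307) = 230.2500
bound on ‖Δx‖/‖x‖: κ·ε = 230.2500·1/376 = 0.6124
solve Ax = b  →  x = [-40.3367 -39.9974 37.8021]
‖b‖₂ = 4.1231 and ‖x‖₂ = 68.2337
Δx = A⁻¹·δb where δb = 1/376·4.1231·d; ‖Δx‖ = 0.3741
relative error = 0.0055
tightness: 0.0055 against a bound of 0.6124 (unrounded ratio ≈ 0.0090)


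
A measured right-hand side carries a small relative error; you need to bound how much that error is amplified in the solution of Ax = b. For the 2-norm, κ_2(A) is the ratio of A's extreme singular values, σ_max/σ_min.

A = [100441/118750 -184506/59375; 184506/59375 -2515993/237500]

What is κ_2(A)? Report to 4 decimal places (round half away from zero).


form AᵀA = [234013201/22562500 -401023791/11281250; -401023791/11281250 10999840321/90250000] with trace 19097429/144400 and determinant 279841/577600
λ_max, λ_min = (19097429/144400 ± √364671385369641/20851360000)/2 = 529/4, 529/144400
κ = σ_max/σ_min = (23/2)/(23/380) = 190.0000

190.0000


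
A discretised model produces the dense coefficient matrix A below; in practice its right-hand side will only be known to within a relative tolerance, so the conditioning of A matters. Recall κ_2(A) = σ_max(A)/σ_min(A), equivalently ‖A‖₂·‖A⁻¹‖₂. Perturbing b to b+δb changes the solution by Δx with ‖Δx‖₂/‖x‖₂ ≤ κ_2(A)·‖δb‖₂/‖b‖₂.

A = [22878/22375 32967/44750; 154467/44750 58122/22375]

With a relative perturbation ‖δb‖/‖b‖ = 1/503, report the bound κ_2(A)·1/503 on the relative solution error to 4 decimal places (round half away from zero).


0.3559

M = AᵀA = [8305173/640820 1557144/160205; 1557144/160205 4671837/640820]. tr(M)=1297701/64082, det(M)=6561/512656
eigenvalues of AᵀA: λ = (tr ± √(tr²−4·det))/2 = 81/4, 81/128164
σ_max=√(81/4)=(9/2), σ_min=√(81/128164)=(9/358) → κ = 179.0000
perturbation bound = 179.0000·1/503 = 0.3559


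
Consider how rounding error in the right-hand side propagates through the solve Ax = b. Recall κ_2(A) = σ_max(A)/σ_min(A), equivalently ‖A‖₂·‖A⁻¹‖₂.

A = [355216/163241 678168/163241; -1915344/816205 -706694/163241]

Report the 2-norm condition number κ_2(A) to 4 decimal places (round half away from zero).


AᵀA = [8112964096/792141025 3041667936/158428205; 3041667936/158428205 1140699460/31685641]; tr = 36630450596/792141025, det = 85525504/792141025
λ_max, λ_min = (36630450596/792141025 ± √1341518917824387948816/627487403488050625)/2 = 1156/25, 73984/31685641
κ = σ_max/σ_min = (34/5)/(272/5629) = 140.7250

140.7250


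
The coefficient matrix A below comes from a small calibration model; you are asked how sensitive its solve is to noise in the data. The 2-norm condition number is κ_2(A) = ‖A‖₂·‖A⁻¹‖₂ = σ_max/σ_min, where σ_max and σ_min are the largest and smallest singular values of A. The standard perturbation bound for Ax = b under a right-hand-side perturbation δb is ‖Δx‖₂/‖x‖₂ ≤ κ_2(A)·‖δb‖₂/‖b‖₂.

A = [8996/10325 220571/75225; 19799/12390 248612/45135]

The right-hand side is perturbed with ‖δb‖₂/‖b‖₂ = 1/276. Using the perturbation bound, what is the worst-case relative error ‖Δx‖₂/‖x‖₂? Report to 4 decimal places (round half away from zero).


1.3467

form AᵀA = [12713418601/3837802500 4669804282/411193125; 4669804282/411193125 6861807121/176225625] with trace 2334935941/55264356 and determinant 714025/55264356
eigenvalues of AᵀA: λ = (tr ± √(tr²−4·det))/2 = 169/4, 4225/13816089
so κ_2 = √((169/4) / (4225/13816089)) = 371.7000
perturbation bound = 371.7000·1/276 = 1.3467


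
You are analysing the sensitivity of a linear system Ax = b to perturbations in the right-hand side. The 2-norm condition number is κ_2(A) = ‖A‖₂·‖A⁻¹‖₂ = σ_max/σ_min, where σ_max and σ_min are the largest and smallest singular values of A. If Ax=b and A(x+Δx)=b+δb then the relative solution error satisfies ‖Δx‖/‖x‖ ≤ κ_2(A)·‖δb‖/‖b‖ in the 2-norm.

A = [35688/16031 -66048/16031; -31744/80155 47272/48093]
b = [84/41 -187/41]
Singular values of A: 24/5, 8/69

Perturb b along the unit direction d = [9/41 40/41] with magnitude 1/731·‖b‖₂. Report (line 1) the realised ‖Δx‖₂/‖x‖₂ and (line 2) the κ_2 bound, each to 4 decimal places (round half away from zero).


0.0017
0.0566

from the listed singular values, σ₁ = 24/5, σ_n = 8/69
κ = σ_max/σ_min = (24/5)/(8/69) = 41.4000
bound on ‖Δx‖/‖x‖: κ·ε = 41.4000·1/731 = 0.0566
solve Ax = b  →  x = [-30.1471 -16.7868]
2-norm of b is 5.0000; of x, 34.5057
with δb = [0.0015 0.0067], A·Δx = δb → ‖Δx‖ = 0.0590
realised ‖Δx‖/‖x‖ = 0.0017
realised/bound (from unrounded values) ≈ 0.0302


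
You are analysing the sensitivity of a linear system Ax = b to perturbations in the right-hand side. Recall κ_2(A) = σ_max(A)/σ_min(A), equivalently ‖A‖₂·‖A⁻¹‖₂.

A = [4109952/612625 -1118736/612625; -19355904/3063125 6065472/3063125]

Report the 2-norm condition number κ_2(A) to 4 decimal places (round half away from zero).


52.8125

form AᵀA = [947614334976/11156640625 -276279994368/11156640625; -276279994368/11156640625 80950305024/11156640625] with trace 1645703424/17850625 and determinant 1358954496/446265625
solving λ² − 1645703424/17850625·λ + 1358954496/446265625 = 0 gives λ = 2304/25, 589824/17850625
κ_2(A) = √(λ_max/λ_min) = √((2304/25) / (589824/17850625)) = 52.8125


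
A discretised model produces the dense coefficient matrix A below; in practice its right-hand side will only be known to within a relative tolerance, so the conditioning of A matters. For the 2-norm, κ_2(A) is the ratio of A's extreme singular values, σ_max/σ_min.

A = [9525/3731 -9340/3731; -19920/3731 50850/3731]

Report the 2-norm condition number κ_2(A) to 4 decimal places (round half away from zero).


form AᵀA = [290025/8281 -655500/8281; -655500/8281 1590100/8281] with trace 11125/49 and determinant 22500/49
λ_max, λ_min = (11125/49 ± √119355625/2401)/2 = 225, 100/49
so κ_2 = √(225 / (100/49)) = 10.5000

10.5000


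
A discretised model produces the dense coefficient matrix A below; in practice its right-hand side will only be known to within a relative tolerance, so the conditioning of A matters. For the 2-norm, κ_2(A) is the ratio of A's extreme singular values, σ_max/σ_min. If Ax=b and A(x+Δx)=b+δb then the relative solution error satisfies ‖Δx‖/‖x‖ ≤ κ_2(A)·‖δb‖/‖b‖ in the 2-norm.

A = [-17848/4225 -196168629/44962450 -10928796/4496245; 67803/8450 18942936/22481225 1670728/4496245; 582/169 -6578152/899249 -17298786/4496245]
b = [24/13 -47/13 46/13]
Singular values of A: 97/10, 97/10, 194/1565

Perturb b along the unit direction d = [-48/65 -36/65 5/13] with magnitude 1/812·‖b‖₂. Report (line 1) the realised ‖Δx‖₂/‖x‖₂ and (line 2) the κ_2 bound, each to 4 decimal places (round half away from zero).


largest singular value 97/10, smallest 194/1565
condition number: (97/10) ÷ (194/1565) = 78.2500
κ_2(A)·‖δb‖/‖b‖ = 0.0964
solve Ax = b  →  x = [-0.2617 -7.9843 14.0269]
2-norm of b is 5.3852; of x, 16.1423
δb = ε·‖b‖·d = [-0.0049 -0.0037 0.0026]; solving A·Δx = δb gives ‖Δx‖ = 0.0535
realised ‖Δx‖/‖x‖ = 0.0033
tightness: 0.0033 against a bound of 0.0964 (unrounded ratio ≈ 0.0344)

0.0033
0.0964


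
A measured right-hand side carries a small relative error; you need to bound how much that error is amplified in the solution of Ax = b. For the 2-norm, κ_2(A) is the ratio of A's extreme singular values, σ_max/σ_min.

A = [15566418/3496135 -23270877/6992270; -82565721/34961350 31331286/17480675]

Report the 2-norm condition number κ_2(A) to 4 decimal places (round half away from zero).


AᵀA = [107434031900769/4229397902500 -20143590283152/1057349475625; -20143590283152/1057349475625 60432321240081/4229397902500]; tr = 3357327062817/84587958050, det = 393824025/27068146576
λ_max, λ_min = (3357327062817/84587958050 ± √2817807149274275496771216/1788780661767139950625)/2 = 3969/100, 2480625/6767036644
κ = σ_max/σ_min = (63/10)/(1575/82262) = 329.0480

329.0480


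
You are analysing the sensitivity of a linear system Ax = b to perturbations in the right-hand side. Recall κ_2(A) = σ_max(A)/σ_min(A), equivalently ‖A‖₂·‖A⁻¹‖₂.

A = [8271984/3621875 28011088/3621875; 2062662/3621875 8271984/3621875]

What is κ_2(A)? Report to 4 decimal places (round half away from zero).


form AᵀA = [116288470116/20988765625 398031326112/20988765625; 398031326112/20988765625 1364874832384/20988765625] with trace 2369861284/33582025 and determinant 22127616/33582025
λ_max, λ_min = (2369861284/33582025 ± √5613270144787319056/1127752403100625)/2 = 1764/25, 12544/1343281
σ_max=√(1764/25)=(42/5), σ_min=√(12544/1343281)=(112/1159) → κ = 86.9250

86.9250


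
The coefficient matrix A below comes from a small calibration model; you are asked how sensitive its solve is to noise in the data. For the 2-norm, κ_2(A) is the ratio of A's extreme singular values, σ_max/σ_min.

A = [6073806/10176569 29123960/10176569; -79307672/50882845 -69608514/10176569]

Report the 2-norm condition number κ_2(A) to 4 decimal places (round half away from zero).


152.7440

form AᵀA = [42674466397636/15319904824225 37899145631232/3063980964845; 37899145631232/3063980964845 33689646552484/612796192969] with trace 526422147656/9113566225 and determinant 52128400/364542649
λ_max, λ_min = (526422147656/9113566225 ± √277072769980195137294336/83057089337460750625)/2 = 1444/25, 902500/364542649
κ = σ_max/σ_min = (38/5)/(950/19093) = 152.7440


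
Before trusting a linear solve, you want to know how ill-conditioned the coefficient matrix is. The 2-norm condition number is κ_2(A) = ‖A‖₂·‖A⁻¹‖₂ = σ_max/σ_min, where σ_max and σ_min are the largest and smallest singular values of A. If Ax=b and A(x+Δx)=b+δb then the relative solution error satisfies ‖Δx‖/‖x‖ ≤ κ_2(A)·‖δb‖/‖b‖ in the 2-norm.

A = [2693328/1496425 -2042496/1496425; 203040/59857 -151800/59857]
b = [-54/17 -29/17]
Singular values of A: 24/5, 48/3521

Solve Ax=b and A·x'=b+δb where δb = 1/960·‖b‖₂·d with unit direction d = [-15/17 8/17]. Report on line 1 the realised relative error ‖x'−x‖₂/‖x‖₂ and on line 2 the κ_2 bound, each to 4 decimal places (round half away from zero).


0.0019
0.3668

from the listed singular values, σ₁ = 24/5, σ_n = 48/3521
κ = σ_max/σ_min = (24/5)/(48/3521) = 352.1000
bound on ‖Δx‖/‖x‖: κ·ε = 352.1000·1/960 = 0.3668
solve Ax = b  →  x = [87.5250 117.7417]
‖b‖₂ = 3.6056 and ‖x‖₂ = 146.7097
Δx = A⁻¹·δb where δb = 1/960·3.6056·d; ‖Δx‖ = 0.2755
realised ‖Δx‖/‖x‖ = 0.0019
realised/bound (from unrounded values) ≈ 0.0051


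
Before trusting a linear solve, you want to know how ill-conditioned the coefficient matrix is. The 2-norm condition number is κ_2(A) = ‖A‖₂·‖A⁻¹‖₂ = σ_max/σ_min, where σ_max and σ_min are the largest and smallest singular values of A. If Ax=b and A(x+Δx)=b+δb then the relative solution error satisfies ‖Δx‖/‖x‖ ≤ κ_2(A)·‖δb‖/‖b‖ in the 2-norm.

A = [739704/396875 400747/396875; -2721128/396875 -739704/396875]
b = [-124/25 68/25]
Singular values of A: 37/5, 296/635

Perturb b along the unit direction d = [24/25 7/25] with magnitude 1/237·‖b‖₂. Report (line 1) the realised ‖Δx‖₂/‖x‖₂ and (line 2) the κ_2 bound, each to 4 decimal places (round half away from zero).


0.0060
0.0670

σ_max = 37/5, σ_min = 296/635
condition number: (37/5) ÷ (296/635) = 15.8750
κ_2(A)·‖δb‖/‖b‖ = 0.0670
solve Ax = b  →  x = [1.8838 -8.3892]
‖b‖ = 5.6569, ‖x‖ = 8.5981
with δb = [0.0229 0.0067], A·Δx = δb → ‖Δx‖ = 0.0512
relative error = 0.0060
realised/bound (from unrounded values) ≈ 0.0889


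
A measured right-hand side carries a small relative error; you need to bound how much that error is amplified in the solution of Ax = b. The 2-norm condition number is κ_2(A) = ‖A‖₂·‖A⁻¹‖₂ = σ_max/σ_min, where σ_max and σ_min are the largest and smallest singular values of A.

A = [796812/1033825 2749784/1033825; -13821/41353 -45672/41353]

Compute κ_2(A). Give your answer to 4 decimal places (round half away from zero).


238.5750

M = AᵀA = [4463295201/6324225625 15299297832/6324225625; 15299297832/6324225625 52455735424/6324225625]. tr(M)=91070449/10118761, det(M)=14400/10118761
eigenvalues of AᵀA: λ = (tr ± √(tr²−4·det))/2 = 9, 1600/10118761
κ = σ_max/σ_min = 3/(40/3181) = 238.5750


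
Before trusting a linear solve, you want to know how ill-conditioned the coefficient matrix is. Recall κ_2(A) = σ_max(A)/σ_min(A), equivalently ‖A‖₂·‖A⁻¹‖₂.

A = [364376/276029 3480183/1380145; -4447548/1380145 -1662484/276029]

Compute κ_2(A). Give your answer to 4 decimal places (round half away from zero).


312.2500

form AᵀA = [136685976016/11271007225 10250973432/450840289; 10250973432/450840289 480520709881/11271007225] with trace 2135663273/39000025 and determinant 29986576/975000625
λ_max, λ_min = (2135663273/39000025 ± √182434819971475449/60840078000025)/2 = 1369/25, 21904/39000025
κ_2(A) = √(λ_max/λ_min) = √((1369/25) / (21904/39000025)) = 312.2500


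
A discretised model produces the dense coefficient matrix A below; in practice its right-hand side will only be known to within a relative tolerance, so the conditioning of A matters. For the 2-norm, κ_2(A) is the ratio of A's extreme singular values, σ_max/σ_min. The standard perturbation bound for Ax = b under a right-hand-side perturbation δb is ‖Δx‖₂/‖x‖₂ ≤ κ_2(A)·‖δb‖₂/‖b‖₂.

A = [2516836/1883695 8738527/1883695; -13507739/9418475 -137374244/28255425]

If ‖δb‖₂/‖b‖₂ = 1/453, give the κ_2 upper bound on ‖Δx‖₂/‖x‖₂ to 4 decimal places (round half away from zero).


0.6883

form AᵀA = [405256360481/105478800625 4167804261376/316436401875; 4167804261376/316436401875 42869322346921/949309205625] with trace 74426607346/1518894729 and determinant 37515625/1518894729
λ_max, λ_min = (74426607346/1518894729 ± √5539091951895390601216/2307041197783983441)/2 = 49, 765625/1518894729
so κ_2 = √(49 / (765625/1518894729)) = 311.7840
κ_2(A)·‖δb‖/‖b‖ = 0.6883


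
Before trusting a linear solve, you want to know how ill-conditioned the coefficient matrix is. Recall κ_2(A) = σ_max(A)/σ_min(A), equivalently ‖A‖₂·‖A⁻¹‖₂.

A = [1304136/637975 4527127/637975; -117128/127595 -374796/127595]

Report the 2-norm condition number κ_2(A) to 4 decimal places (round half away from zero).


AᵀA = [12093165184/2408355625 41428798488/2408355625; 41428798488/2408355625 142051360441/2408355625]; tr = 246631241/3853369, det = 1000000/3853369
char-poly roots: 64 and 15625/3853369
κ = σ_max/σ_min = 8/(125/1963) = 125.6320

125.6320


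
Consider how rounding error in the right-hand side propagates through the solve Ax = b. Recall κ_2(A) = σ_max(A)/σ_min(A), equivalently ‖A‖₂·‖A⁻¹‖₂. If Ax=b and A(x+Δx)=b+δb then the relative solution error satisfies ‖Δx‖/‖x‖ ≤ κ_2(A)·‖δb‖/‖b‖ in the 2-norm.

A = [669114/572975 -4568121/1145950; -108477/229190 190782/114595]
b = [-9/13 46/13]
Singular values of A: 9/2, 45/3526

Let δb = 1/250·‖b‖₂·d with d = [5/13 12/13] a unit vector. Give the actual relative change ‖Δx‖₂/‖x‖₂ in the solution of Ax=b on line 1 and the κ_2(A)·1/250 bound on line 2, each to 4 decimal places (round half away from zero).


largest singular value 9/2, smallest 45/3526
κ = σ_max/σ_min = (9/2)/(45/3526) = 352.6000
worst-case relative error ≤ 352.6000 × 1/250 = 1.4104
solve Ax = b  →  x = [225.5396 66.2453]
2-norm of b is 3.6056; of x, 235.0671
Δx = A⁻¹·δb where δb = 1/250·3.6056·d; ‖Δx‖ = 1.1301
dividing the unrounded norms, ‖Δx‖/‖x‖ = 0.0048
realised/bound (from unrounded values) ≈ 0.0034

0.0048
1.4104


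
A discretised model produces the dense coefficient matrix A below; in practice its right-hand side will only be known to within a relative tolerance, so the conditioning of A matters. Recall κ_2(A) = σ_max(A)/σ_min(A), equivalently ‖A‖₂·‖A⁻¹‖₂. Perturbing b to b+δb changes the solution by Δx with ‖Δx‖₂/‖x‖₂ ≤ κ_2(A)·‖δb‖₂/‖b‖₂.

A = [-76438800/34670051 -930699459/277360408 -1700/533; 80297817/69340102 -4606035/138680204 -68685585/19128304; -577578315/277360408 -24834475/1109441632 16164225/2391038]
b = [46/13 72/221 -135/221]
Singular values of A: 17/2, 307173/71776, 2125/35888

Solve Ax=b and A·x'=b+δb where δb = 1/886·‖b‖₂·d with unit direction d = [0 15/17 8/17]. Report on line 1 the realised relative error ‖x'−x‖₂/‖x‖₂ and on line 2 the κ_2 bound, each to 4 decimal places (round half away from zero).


0.0929
0.1620

from the listed singular values, σ₁ = 17/2, σ_n = 2125/35888
κ = σ_max/σ_min = (17/2)/(2125/35888) = 143.5520
κ_2(A)·‖δb‖/‖b‖ = 0.1620
solve Ax = b  →  x = [-0.4460 -0.5432 -0.2296]
‖b‖₂ = 3.6056 and ‖x‖₂ = 0.7394
re-solving with b+δb shifts x by Δx of norm 0.0687
dividing the unrounded norms, ‖Δx‖/‖x‖ = 0.0929
so the bound overstates the realised error by a factor of ≈ 1.7432 (computed from the unrounded values)


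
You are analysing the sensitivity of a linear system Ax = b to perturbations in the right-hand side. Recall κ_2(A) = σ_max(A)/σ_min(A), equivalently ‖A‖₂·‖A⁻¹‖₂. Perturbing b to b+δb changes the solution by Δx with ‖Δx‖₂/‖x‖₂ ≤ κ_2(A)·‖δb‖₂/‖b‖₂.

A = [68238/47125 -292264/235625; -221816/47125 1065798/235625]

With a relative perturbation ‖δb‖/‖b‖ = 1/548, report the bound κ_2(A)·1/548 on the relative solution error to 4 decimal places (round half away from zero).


0.1186

AᵀA = [17234804/710645 -410167296/17766125; -410167296/17766125 1954149796/88830625]; tr = 4885256/105625, det = 1336336/2640625
λ_max, λ_min = (4885256/105625 ± √23843142107136/11156640625)/2 = 1156/25, 1156/105625
κ_2(A) = √(λ_max/λ_min) = √((1156/25) / (1156/105625)) = 65.0000
κ_2(A)·‖δb‖/‖b‖ = 0.1186


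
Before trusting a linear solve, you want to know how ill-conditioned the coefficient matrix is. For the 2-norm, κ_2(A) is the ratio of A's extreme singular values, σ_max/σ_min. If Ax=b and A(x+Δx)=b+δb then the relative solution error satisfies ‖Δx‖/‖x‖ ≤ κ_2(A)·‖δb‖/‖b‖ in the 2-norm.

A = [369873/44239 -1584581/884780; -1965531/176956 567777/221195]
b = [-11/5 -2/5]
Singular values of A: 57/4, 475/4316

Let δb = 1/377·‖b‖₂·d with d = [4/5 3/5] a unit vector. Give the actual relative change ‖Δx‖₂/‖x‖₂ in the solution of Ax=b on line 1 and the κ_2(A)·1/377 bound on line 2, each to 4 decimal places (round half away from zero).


largest singular value 57/4, smallest 475/4316
condition number: (57/4) ÷ (475/4316) = 129.4800
perturbation bound = 129.4800·1/377 = 0.3434
solve Ax = b  →  x = [-4.0576 -17.7140]
2-norm of b is 2.2361; of x, 18.1728
Δx = A⁻¹·δb where δb = 1/377·2.2361·d; ‖Δx‖ = 0.0539
relative error = 0.0030
tightness: 0.0030 against a bound of 0.3434 (unrounded ratio ≈ 0.0086)

0.0030
0.3434


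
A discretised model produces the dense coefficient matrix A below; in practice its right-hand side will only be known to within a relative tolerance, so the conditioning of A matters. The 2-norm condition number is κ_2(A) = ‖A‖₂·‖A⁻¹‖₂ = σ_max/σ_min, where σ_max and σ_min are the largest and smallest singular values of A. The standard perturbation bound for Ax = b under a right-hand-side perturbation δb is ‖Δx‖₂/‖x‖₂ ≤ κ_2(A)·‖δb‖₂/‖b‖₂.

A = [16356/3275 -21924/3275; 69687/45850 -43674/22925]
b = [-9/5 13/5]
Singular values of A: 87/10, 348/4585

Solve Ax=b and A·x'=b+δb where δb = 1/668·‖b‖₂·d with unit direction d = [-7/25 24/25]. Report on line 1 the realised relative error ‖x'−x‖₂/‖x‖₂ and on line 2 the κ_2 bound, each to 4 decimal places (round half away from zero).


from the listed singular values, σ₁ = 87/10, σ_n = 348/4585
κ_2(A) = (87/10) / (348/4585) = 114.6250
κ_2(A)·‖δb‖/‖b‖ = 0.1716
solve Ax = b  →  x = [31.5517 23.8075]
‖b‖₂ = 3.1623 and ‖x‖₂ = 39.5260
Δx = A⁻¹·δb where δb = 1/668·3.1623·d; ‖Δx‖ = 0.0624
dividing the unrounded norms, ‖Δx‖/‖x‖ = 0.0016
realised/bound (from unrounded values) ≈ 0.0092

0.0016
0.1716


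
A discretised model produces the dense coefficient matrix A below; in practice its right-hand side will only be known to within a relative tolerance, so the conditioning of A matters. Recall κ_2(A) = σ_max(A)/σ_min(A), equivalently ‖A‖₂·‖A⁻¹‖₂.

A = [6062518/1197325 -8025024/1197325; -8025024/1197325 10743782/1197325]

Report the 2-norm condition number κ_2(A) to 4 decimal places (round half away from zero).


383.1440

AᵀA = [4046205388036/57343486225 -5394838434048/57343486225; -5394838434048/57343486225 7193194474564/57343486225]; tr = 449575994504/2293739449, det = 600250000/2293739449
eigenvalues of AᵀA: λ = (tr ± √(tr²−4·det))/2 = 196, 3062500/2293739449
κ_2(A) = √(λ_max/λ_min) = √(196 / (3062500/2293739449)) = 383.1440


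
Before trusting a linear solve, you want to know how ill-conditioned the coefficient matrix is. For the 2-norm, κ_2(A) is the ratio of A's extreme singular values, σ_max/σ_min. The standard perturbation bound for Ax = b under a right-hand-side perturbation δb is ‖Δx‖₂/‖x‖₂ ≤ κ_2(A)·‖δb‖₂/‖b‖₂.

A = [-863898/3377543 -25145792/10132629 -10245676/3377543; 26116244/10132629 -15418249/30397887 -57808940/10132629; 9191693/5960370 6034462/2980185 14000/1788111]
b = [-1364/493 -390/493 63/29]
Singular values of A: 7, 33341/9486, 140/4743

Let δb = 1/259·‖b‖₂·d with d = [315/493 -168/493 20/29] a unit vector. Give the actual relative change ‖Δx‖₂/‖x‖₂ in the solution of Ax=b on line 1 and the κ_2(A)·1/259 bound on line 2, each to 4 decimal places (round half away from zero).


0.5240
0.9156

σ_max = 7, σ_min = 140/4743
κ = σ_max/σ_min = 7/(140/4743) = 237.1500
perturbation bound = 237.1500·1/259 = 0.9156
solve Ax = b  →  x = [0.4242 0.7488 0.2637]
‖b‖₂ = 3.6056 and ‖x‖₂ = 0.9001
re-solving with b+δb shifts x by Δx of norm 0.4716
dividing the unrounded norms, ‖Δx‖/‖x‖ = 0.5240
tightness: 0.5240 against a bound of 0.9156 (unrounded ratio ≈ 0.5722)


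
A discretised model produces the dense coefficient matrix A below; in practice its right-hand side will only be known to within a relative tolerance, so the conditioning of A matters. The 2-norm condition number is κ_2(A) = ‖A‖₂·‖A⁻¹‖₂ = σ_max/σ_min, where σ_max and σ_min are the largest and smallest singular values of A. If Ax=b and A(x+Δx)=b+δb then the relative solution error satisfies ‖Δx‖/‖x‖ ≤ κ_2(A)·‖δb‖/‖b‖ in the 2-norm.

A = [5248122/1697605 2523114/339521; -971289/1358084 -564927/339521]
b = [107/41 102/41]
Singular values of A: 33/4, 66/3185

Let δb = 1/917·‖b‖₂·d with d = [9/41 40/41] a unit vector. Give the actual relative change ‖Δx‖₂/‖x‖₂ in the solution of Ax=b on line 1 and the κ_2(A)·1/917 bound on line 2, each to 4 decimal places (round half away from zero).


0.0013
0.4342

σ_max = 33/4, σ_min = 66/3185
condition number: (33/4) ÷ (66/3185) = 398.1250
bound on ‖Δx‖/‖x‖: κ·ε = 398.1250·1/917 = 0.4342
solve Ax = b  →  x = [-133.5431 55.9056]
2-norm of b is 3.6056; of x, 144.7729
re-solving with b+δb shifts x by Δx of norm 0.1897
relative error = 0.0013
tightness: 0.0013 against a bound of 0.4342 (unrounded ratio ≈ 0.0030)
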